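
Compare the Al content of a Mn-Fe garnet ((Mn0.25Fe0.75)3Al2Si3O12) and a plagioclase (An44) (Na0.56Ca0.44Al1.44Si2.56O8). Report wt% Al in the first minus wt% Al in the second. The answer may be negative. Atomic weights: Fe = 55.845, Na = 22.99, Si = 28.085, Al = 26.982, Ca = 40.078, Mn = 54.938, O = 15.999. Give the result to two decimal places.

-3.57 percentage points

First mineral: 53.964 g Al in 497.062 g formula = 10.86 wt% Al.
Second mineral: 38.854 g Al in 269.252 g formula = 14.43 wt% Al.
10.86% − 14.43% gives a difference of -3.57 percentage points.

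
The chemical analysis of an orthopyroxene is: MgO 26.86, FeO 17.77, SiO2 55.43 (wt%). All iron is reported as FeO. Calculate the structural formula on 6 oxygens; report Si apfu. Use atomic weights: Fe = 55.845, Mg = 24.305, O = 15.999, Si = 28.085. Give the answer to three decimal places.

2.006 Si apfu

MgO: 26.86/40.304 = 0.66644 mol → 0.66644 mol Mg, 0.66644 mol O.
FeO: 17.77/71.844 = 0.24734 mol → 0.24734 mol Fe, 0.24734 mol O.
SiO2: 55.43/60.083 = 0.92256 mol → 0.92256 mol Si, 1.84512 mol O.
Total oxygen = 2.75890 mol. Normalization factor = 6/2.75890 = 2.17478.
Si per 6 O = 0.92256 × 2.17478 = 2.006.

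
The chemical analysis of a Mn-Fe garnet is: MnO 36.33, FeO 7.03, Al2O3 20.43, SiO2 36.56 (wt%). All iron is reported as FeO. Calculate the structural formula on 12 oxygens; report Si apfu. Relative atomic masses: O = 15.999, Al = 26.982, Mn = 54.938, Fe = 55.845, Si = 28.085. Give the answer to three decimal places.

3.007 Si apfu

MnO (M=70.937): mol = 0.51214; Mn = 0.51214, O = 0.51214.
FeO (M=71.844): mol = 0.09785; Fe = 0.09785, O = 0.09785.
Al2O3 (M=101.961): mol = 0.20037; Al = 0.40074, O = 0.60111.
SiO2 (M=60.083): mol = 0.60849; Si = 0.60849, O = 1.21698.
ΣO = 2.42808; factor = 12/ΣO = 4.94218.
Si apfu = 0.60849 × 4.94218 = 3.007.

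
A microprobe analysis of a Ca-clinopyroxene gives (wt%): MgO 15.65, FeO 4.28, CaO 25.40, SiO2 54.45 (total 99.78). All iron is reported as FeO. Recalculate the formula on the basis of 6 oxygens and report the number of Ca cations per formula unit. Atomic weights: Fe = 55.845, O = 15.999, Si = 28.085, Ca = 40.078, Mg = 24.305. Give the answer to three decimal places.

1.002 Ca apfu

MgO: 15.65/40.304 = 0.38830 mol → 0.38830 mol Mg, 0.38830 mol O.
FeO: 4.28/71.844 = 0.05957 mol → 0.05957 mol Fe, 0.05957 mol O.
CaO: 25.40/56.077 = 0.45295 mol → 0.45295 mol Ca, 0.45295 mol O.
SiO2: 54.45/60.083 = 0.90625 mol → 0.90625 mol Si, 1.81250 mol O.
Total oxygen = 2.71332 mol. Normalization factor = 6/2.71332 = 2.21131.
Ca per 6 O = 0.45295 × 2.21131 = 1.002.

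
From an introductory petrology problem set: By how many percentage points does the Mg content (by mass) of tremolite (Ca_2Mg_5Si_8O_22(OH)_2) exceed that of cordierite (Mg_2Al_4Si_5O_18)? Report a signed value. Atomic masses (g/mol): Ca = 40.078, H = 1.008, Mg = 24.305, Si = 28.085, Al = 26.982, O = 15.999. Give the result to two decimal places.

6.65 percentage points

M(Ca_2Mg_5Si_8O_22(OH)_2) = 812.353 g/mol, so wt% Mg = 121.525/812.353 × 100 = 14.96%.
M(Mg_2Al_4Si_5O_18) = 584.945 g/mol, so wt% Mg = 48.610/584.945 × 100 = 8.31%.
14.96 − 8.31 = 6.65 pp.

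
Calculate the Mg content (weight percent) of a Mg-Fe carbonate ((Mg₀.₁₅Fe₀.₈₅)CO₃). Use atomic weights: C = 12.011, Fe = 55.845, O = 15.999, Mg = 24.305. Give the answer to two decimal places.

3.28 weight percent

Formula mass = 0.15×24.305 + 0.85×55.845 + 1×12.011 + 3×15.999 = 111.122 g/mol, of which 3.646 g is Mg.
So Mg makes up 3.646/111.122 = 0.0328 of the mass, i.e. 3.28%.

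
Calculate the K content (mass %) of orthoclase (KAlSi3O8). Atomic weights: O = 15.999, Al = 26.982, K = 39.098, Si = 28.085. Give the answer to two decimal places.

14.05 mass %

Molar mass of KAlSi3O8: 1×39.098 + 1×26.982 + 3×28.085 + 8×15.999 = 278.327 g/mol.
Mass of K per formula unit: 1 × 39.098 = 39.098 g.
Weight fraction K = 39.098 / 278.327 = 0.1405.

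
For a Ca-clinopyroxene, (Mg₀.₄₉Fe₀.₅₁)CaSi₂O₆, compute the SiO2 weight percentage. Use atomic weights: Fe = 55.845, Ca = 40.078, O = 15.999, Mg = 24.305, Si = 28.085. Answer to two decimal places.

Molar mass of (Mg₀.₄₉Fe₀.₅₁)CaSi₂O₆ = 0.49*24.305 + 0.51*55.845 + 1*40.078 + 2*28.085 + 6*15.999 = 232.632 g/mol.
Each formula unit contains 2 Si, equivalent to 2/1 = 2.0000 mol SiO2.
M(SiO2) = 1×28.085 + 2×15.999 = 60.083 g/mol.
Mass of SiO2 per formula unit = 2.0000 × 60.083 = 120.166 g.
SiO2 wt% = 120.166 / 232.632 × 100 = 51.65%.

51.65 wt%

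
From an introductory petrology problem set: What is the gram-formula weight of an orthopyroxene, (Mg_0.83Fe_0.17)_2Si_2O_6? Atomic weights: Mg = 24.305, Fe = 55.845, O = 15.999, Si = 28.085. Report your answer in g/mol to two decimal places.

211.50 g/mol

The formula mass is the sum 1.66*24.305 + 0.34*55.845 + 2*28.085 + 6*15.999.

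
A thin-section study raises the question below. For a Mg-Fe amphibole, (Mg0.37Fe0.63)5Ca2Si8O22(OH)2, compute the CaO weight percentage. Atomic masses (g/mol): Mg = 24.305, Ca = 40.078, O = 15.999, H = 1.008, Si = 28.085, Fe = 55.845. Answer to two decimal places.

12.30 wt%

Molar mass of (Mg0.37Fe0.63)5Ca2Si8O22(OH)2 = 1.85·24.305 + 3.15·55.845 + 2·40.078 + 8·28.085 + 24·15.999 + 2·1.008 = 911.704 g/mol.
Each formula unit contains 2 Ca, equivalent to 2/1 = 2.0000 mol CaO.
M(CaO) = 1×40.078 + 1×15.999 = 56.077 g/mol.
Mass of CaO per formula unit = 2.0000 × 56.077 = 112.154 g.
CaO wt% = 112.154 / 911.704 × 100 = 12.30%.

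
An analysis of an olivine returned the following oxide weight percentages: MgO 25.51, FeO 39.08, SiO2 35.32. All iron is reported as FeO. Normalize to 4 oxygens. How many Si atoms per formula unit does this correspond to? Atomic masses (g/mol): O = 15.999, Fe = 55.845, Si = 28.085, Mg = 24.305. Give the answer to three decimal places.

25.51 wt% MgO ÷ 40.304 g/mol = 0.63294 mol, giving 0.63294 Mg and 0.63294 O.
39.08 wt% FeO ÷ 71.844 g/mol = 0.54396 mol, giving 0.54396 Fe and 0.54396 O.
35.32 wt% SiO2 ÷ 60.083 g/mol = 0.58785 mol, giving 0.58785 Si and 1.17570 O.
Oxygen sums to 2.35260; scaling by 4/2.35260 = 1.70025 puts the formula on 4 O.
Si: 0.58785 × 1.70025 = 0.999 atoms per formula unit.

0.999 Si apfu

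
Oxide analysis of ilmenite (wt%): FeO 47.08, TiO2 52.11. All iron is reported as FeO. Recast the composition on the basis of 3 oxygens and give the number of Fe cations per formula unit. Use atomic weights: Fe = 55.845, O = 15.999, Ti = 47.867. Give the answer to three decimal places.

FeO (M=71.844): mol = 0.65531; Fe = 0.65531, O = 0.65531.
TiO2 (M=79.865): mol = 0.65248; Ti = 0.65248, O = 1.30496.
ΣO = 1.96027; factor = 3/ΣO = 1.53040.
Fe apfu = 0.65531 × 1.53040 = 1.003.

1.003 Fe apfu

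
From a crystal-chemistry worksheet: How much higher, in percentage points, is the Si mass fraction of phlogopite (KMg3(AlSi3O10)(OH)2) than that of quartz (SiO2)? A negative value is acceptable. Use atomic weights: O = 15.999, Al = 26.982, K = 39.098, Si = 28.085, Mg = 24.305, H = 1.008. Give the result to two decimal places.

-26.55 percentage points

M(KMg3(AlSi3O10)(OH)2) = 417.254 g/mol, so wt% Si = 84.255/417.254 × 100 = 20.19%.
M(SiO2) = 60.083 g/mol, so wt% Si = 28.085/60.083 × 100 = 46.74%.
20.19 − 46.74 = -26.55 pp.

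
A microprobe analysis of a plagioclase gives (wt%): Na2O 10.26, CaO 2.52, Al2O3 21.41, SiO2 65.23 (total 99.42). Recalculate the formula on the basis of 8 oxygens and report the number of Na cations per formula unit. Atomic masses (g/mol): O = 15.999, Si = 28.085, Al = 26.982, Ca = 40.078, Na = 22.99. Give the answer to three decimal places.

0.879 Na apfu

Na2O: 10.26/61.979 = 0.16554 mol → 0.33108 mol Na, 0.16554 mol O.
CaO: 2.52/56.077 = 0.04494 mol → 0.04494 mol Ca, 0.04494 mol O.
Al2O3: 21.41/101.961 = 0.20998 mol → 0.41996 mol Al, 0.62994 mol O.
SiO2: 65.23/60.083 = 1.08566 mol → 1.08566 mol Si, 2.17132 mol O.
Total oxygen = 3.01174 mol. Normalization factor = 8/3.01174 = 2.65627.
Na per 8 O = 0.33108 × 2.65627 = 0.879.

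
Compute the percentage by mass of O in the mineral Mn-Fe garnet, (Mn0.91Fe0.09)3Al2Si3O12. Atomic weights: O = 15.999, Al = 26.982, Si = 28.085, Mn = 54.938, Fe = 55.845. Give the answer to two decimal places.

Molar mass of (Mn0.91Fe0.09)3Al2Si3O12: 2.73·54.938 + 0.27·55.845 + 2·26.982 + 3·28.085 + 12·15.999 = 495.266 g/mol.
Mass of O per formula unit: 12 × 15.999 = 191.988 g.
Weight fraction O = 191.988 / 495.266 = 0.3876.

38.76 wt%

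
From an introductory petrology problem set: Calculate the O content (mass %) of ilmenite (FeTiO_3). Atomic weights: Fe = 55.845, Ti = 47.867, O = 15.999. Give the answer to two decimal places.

M(FeTiO_3) = 151.709 g/mol.
O contributes 3 × 15.999 = 47.997 g per mole.
47.997/151.709 = 0.3164 → 31.64%.

31.64 mass %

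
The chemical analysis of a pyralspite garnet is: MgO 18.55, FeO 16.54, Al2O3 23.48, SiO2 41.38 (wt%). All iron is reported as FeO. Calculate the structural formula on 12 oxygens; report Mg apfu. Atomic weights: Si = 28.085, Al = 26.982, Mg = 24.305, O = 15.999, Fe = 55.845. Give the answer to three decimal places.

18.55 wt% MgO ÷ 40.304 g/mol = 0.46025 mol, giving 0.46025 Mg and 0.46025 O.
16.54 wt% FeO ÷ 71.844 g/mol = 0.23022 mol, giving 0.23022 Fe and 0.23022 O.
23.48 wt% Al2O3 ÷ 101.961 g/mol = 0.23028 mol, giving 0.46056 Al and 0.69084 O.
41.38 wt% SiO2 ÷ 60.083 g/mol = 0.68871 mol, giving 0.68871 Si and 1.37742 O.
Oxygen sums to 2.75873; scaling by 12/2.75873 = 4.34983 puts the formula on 12 O.
Mg: 0.46025 × 4.34983 = 2.002 atoms per formula unit.

2.002 Mg apfu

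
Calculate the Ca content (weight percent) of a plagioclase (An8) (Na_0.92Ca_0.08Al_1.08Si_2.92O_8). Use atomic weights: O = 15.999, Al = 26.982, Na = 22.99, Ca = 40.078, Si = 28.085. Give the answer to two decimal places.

M(Na_0.92Ca_0.08Al_1.08Si_2.92O_8) = 263.498 g/mol.
Ca contributes 0.08 × 40.078 = 3.206 g per mole.
3.206/263.498 = 0.0122 → 1.22%.

1.22 weight percent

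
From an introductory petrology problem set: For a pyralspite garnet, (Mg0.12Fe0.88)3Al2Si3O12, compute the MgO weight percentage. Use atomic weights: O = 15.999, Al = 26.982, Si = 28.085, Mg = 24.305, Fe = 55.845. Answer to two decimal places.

Formula mass = 486.388 g/mol.
0.36 Mg → 0.3600 mol MgO per formula unit; M(MgO) = 40.304, so MgO mass = 14.509 g.
14.509/486.388 × 100 = 2.98 wt%.

2.98 wt%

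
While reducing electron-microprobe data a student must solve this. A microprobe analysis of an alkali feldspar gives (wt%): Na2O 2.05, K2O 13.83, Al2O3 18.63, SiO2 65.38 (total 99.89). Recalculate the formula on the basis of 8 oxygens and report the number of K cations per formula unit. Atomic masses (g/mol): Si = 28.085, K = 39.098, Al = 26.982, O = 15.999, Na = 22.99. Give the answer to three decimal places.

Na2O: 2.05/61.979 = 0.03308 mol → 0.06616 mol Na, 0.03308 mol O.
K2O: 13.83/94.195 = 0.14682 mol → 0.29364 mol K, 0.14682 mol O.
Al2O3: 18.63/101.961 = 0.18272 mol → 0.36544 mol Al, 0.54816 mol O.
SiO2: 65.38/60.083 = 1.08816 mol → 1.08816 mol Si, 2.17632 mol O.
Total oxygen = 2.90438 mol. Normalization factor = 8/2.90438 = 2.75446.
K per 8 O = 0.29364 × 2.75446 = 0.809.

0.809 K apfu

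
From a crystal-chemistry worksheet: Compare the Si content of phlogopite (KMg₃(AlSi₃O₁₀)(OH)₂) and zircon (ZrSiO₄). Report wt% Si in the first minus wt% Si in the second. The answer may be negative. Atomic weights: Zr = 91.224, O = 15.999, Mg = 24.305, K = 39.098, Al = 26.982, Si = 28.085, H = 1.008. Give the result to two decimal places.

4.87 percentage points

Si in KMg₃(AlSi₃O₁₀)(OH)₂: molar mass 417.254 g/mol; 3×28.085 = 84.255 g → 20.19 wt%.
Si in ZrSiO₄: molar mass 183.305 g/mol; 1×28.085 = 28.085 g → 15.32 wt%.
Difference = 20.19 − 15.32 = 4.87 percentage points.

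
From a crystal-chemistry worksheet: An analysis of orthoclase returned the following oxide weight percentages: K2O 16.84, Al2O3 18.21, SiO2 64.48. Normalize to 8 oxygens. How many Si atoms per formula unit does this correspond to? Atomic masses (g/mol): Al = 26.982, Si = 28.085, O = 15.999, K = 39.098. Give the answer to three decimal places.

K2O: 16.84/94.195 = 0.17878 mol → 0.35756 mol K, 0.17878 mol O.
Al2O3: 18.21/101.961 = 0.17860 mol → 0.35720 mol Al, 0.53580 mol O.
SiO2: 64.48/60.083 = 1.07318 mol → 1.07318 mol Si, 2.14636 mol O.
Total oxygen = 2.86094 mol. Normalization factor = 8/2.86094 = 2.79628.
Si per 8 O = 1.07318 × 2.79628 = 3.001.

3.001 Si apfu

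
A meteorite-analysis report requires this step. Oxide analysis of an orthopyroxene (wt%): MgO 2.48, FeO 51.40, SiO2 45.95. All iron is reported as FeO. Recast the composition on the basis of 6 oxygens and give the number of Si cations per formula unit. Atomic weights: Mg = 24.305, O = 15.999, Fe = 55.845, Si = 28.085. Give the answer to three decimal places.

1.989 Si apfu

MgO: 2.48/40.304 = 0.06153 mol → 0.06153 mol Mg, 0.06153 mol O.
FeO: 51.40/71.844 = 0.71544 mol → 0.71544 mol Fe, 0.71544 mol O.
SiO2: 45.95/60.083 = 0.76478 mol → 0.76478 mol Si, 1.52956 mol O.
Total oxygen = 2.30653 mol. Normalization factor = 6/2.30653 = 2.60131.
Si per 6 O = 0.76478 × 2.60131 = 1.989.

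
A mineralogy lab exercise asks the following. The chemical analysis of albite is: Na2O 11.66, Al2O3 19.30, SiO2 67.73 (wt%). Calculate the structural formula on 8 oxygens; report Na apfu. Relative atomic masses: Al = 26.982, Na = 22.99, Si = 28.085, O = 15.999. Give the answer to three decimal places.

Na2O (M=61.979): mol = 0.18813; Na = 0.37626, O = 0.18813.
Al2O3 (M=101.961): mol = 0.18929; Al = 0.37858, O = 0.56787.
SiO2 (M=60.083): mol = 1.12727; Si = 1.12727, O = 2.25454.
ΣO = 3.01054; factor = 8/ΣO = 2.65733.
Na apfu = 0.37626 × 2.65733 = 1.000.

1.000 Na apfu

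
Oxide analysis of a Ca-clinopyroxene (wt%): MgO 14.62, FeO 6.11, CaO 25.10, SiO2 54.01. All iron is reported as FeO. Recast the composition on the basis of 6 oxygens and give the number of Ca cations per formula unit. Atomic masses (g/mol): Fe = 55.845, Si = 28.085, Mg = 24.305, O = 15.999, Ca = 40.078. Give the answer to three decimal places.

MgO: 14.62/40.304 = 0.36274 mol → 0.36274 mol Mg, 0.36274 mol O.
FeO: 6.11/71.844 = 0.08505 mol → 0.08505 mol Fe, 0.08505 mol O.
CaO: 25.10/56.077 = 0.44760 mol → 0.44760 mol Ca, 0.44760 mol O.
SiO2: 54.01/60.083 = 0.89892 mol → 0.89892 mol Si, 1.79784 mol O.
Total oxygen = 2.69323 mol. Normalization factor = 6/2.69323 = 2.22781.
Ca per 6 O = 0.44760 × 2.22781 = 0.997.

0.997 Ca apfu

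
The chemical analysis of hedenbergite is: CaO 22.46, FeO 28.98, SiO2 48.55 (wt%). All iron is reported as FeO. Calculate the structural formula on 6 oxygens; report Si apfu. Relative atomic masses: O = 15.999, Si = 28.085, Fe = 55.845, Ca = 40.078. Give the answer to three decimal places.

2.003 Si apfu

CaO (M=56.077): mol = 0.40052; Ca = 0.40052, O = 0.40052.
FeO (M=71.844): mol = 0.40337; Fe = 0.40337, O = 0.40337.
SiO2 (M=60.083): mol = 0.80805; Si = 0.80805, O = 1.61610.
ΣO = 2.41999; factor = 6/ΣO = 2.47935.
Si apfu = 0.80805 × 2.47935 = 2.003.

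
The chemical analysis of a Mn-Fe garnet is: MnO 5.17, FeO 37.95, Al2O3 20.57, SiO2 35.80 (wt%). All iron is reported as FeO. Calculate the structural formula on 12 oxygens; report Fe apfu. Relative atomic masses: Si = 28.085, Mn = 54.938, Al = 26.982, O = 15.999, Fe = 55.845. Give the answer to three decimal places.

2.643 Fe apfu

5.17 wt% MnO ÷ 70.937 g/mol = 0.07288 mol, giving 0.07288 Mn and 0.07288 O.
37.95 wt% FeO ÷ 71.844 g/mol = 0.52823 mol, giving 0.52823 Fe and 0.52823 O.
20.57 wt% Al2O3 ÷ 101.961 g/mol = 0.20174 mol, giving 0.40348 Al and 0.60522 O.
35.80 wt% SiO2 ÷ 60.083 g/mol = 0.59584 mol, giving 0.59584 Si and 1.19168 O.
Oxygen sums to 2.39801; scaling by 12/2.39801 = 5.00415 puts the formula on 12 O.
Fe: 0.52823 × 5.00415 = 2.643 atoms per formula unit.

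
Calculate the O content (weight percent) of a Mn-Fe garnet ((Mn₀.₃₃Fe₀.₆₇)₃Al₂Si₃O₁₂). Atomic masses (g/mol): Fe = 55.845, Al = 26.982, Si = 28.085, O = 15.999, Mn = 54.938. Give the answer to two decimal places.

M((Mn₀.₃₃Fe₀.₆₇)₃Al₂Si₃O₁₂) = 496.844 g/mol.
O contributes 12 × 15.999 = 191.988 g per mole.
191.988/496.844 = 0.3864 → 38.64%.

38.64 weight percent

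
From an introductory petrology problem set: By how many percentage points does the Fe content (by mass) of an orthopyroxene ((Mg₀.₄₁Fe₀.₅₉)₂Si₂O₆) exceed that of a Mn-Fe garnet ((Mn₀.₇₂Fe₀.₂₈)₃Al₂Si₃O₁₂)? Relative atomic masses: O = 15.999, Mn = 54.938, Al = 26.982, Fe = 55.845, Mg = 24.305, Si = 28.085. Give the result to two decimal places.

18.23 percentage points

M((Mg₀.₄₁Fe₀.₅₉)₂Si₂O₆) = 237.991 g/mol, so wt% Fe = 65.897/237.991 × 100 = 27.69%.
M((Mn₀.₇₂Fe₀.₂₈)₃Al₂Si₃O₁₂) = 495.783 g/mol, so wt% Fe = 46.910/495.783 × 100 = 9.46%.
27.69 − 9.46 = 18.23 pp.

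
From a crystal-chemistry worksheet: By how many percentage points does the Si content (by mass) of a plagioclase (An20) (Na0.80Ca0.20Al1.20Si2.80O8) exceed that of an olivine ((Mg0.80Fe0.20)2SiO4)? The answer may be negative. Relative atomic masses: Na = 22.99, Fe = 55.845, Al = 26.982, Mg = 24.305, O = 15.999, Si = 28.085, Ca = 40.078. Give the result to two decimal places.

Si in Na0.80Ca0.20Al1.20Si2.80O8: molar mass 265.416 g/mol; 2.80×28.085 = 78.638 g → 29.63 wt%.
Si in (Mg0.80Fe0.20)2SiO4: molar mass 153.307 g/mol; 1×28.085 = 28.085 g → 18.32 wt%.
Difference = 29.63 − 18.32 = 11.31 percentage points.

11.31 percentage points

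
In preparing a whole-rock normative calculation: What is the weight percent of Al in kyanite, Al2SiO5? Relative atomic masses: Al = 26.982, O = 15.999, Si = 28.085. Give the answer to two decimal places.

33.30 wt%

Formula mass = 2×26.982 + 1×28.085 + 5×15.999 = 162.044 g/mol, of which 53.964 g is Al.
So Al makes up 53.964/162.044 = 0.3330 of the mass, i.e. 33.30%.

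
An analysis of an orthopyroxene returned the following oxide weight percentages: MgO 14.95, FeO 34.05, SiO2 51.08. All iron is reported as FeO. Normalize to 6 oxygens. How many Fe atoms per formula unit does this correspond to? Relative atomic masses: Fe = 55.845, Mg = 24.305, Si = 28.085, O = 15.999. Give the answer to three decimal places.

1.117 Fe apfu

14.95 wt% MgO ÷ 40.304 g/mol = 0.37093 mol, giving 0.37093 Mg and 0.37093 O.
34.05 wt% FeO ÷ 71.844 g/mol = 0.47394 mol, giving 0.47394 Fe and 0.47394 O.
51.08 wt% SiO2 ÷ 60.083 g/mol = 0.85016 mol, giving 0.85016 Si and 1.70032 O.
Oxygen sums to 2.54519; scaling by 6/2.54519 = 2.35739 puts the formula on 6 O.
Fe: 0.47394 × 2.35739 = 1.117 atoms per formula unit.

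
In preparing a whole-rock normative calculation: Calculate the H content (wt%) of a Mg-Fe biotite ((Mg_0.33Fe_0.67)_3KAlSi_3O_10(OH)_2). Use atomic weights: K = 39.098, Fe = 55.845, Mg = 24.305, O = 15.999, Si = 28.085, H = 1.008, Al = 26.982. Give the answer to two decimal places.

0.42 wt%

Formula mass = 0.99·24.305 + 2.01·55.845 + 1·39.098 + 1·26.982 + 3·28.085 + 12·15.999 + 2·1.008 = 480.649 g/mol, of which 2.016 g is H.
So H makes up 2.016/480.649 = 0.0042 of the mass, i.e. 0.42%.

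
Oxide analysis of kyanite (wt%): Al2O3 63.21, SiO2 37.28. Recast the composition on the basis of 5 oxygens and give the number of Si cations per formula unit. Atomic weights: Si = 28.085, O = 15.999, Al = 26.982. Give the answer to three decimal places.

1.001 Si apfu

Al2O3: 63.21/101.961 = 0.61994 mol → 1.23988 mol Al, 1.85982 mol O.
SiO2: 37.28/60.083 = 0.62048 mol → 0.62048 mol Si, 1.24096 mol O.
Total oxygen = 3.10078 mol. Normalization factor = 5/3.10078 = 1.61250.
Si per 5 O = 0.62048 × 1.61250 = 1.001.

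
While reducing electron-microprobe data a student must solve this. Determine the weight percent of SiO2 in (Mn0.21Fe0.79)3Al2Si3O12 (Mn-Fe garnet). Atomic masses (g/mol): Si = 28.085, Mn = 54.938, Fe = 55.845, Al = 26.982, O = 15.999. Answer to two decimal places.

Formula mass = 497.171 g/mol.
3 Si → 3.0000 mol SiO2 per formula unit; M(SiO2) = 60.083, so SiO2 mass = 180.249 g.
180.249/497.171 × 100 = 36.25 wt%.

36.25 wt%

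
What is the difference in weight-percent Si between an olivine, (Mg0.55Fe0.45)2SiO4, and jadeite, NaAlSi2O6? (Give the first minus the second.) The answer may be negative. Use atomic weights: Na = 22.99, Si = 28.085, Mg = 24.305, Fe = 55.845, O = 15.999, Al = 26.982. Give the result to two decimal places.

-11.18 percentage points

M((Mg0.55Fe0.45)2SiO4) = 169.077 g/mol, so wt% Si = 28.085/169.077 × 100 = 16.61%.
M(NaAlSi2O6) = 202.136 g/mol, so wt% Si = 56.170/202.136 × 100 = 27.79%.
16.61 − 27.79 = -11.18 pp.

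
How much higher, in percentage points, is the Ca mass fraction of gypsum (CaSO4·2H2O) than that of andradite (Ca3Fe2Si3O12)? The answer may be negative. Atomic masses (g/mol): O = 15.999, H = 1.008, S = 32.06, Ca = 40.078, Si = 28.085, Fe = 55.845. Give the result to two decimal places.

First mineral: 40.078 g Ca in 172.164 g formula = 23.28 wt% Ca.
Second mineral: 120.234 g Ca in 508.167 g formula = 23.66 wt% Ca.
23.28% − 23.66% gives a difference of -0.38 percentage points.

-0.38 percentage points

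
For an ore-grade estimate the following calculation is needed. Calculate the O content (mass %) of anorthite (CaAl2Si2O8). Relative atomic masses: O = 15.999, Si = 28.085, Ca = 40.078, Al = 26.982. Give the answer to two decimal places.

46.01 mass %

Formula mass = 1*40.078 + 2*26.982 + 2*28.085 + 8*15.999 = 278.204 g/mol, of which 127.992 g is O.
So O makes up 127.992/278.204 = 0.4601 of the mass, i.e. 46.01%.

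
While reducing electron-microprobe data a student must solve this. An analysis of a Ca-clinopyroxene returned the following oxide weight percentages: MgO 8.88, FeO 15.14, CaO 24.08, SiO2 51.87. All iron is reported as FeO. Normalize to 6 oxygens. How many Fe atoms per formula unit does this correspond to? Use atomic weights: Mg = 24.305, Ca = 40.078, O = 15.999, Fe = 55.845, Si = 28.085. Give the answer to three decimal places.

MgO (M=40.304): mol = 0.22033; Mg = 0.22033, O = 0.22033.
FeO (M=71.844): mol = 0.21073; Fe = 0.21073, O = 0.21073.
CaO (M=56.077): mol = 0.42941; Ca = 0.42941, O = 0.42941.
SiO2 (M=60.083): mol = 0.86331; Si = 0.86331, O = 1.72662.
ΣO = 2.58709; factor = 6/ΣO = 2.31921.
Fe apfu = 0.21073 × 2.31921 = 0.489.

0.489 Fe apfu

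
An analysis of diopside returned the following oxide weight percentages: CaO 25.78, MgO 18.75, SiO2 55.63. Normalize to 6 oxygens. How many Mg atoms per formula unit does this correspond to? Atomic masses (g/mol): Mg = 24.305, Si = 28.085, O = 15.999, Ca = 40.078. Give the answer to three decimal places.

CaO: 25.78/56.077 = 0.45973 mol → 0.45973 mol Ca, 0.45973 mol O.
MgO: 18.75/40.304 = 0.46521 mol → 0.46521 mol Mg, 0.46521 mol O.
SiO2: 55.63/60.083 = 0.92589 mol → 0.92589 mol Si, 1.85178 mol O.
Total oxygen = 2.77672 mol. Normalization factor = 6/2.77672 = 2.16082.
Mg per 6 O = 0.46521 × 2.16082 = 1.005.

1.005 Mg apfu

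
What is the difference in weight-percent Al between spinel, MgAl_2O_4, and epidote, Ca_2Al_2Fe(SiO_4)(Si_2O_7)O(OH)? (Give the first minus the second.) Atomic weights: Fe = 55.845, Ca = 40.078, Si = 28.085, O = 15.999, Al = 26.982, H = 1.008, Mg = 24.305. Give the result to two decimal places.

M(MgAl_2O_4) = 142.265 g/mol, so wt% Al = 53.964/142.265 × 100 = 37.93%.
M(Ca_2Al_2Fe(SiO_4)(Si_2O_7)O(OH)) = 483.215 g/mol, so wt% Al = 53.964/483.215 × 100 = 11.17%.
37.93 − 11.17 = 26.76 pp.

26.76 percentage points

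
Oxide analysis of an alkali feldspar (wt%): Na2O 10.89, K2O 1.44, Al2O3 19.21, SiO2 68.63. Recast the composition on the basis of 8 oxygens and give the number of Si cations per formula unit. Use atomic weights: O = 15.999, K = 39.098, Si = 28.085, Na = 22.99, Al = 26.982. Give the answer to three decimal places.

Na2O (M=61.979): mol = 0.17570; Na = 0.35140, O = 0.17570.
K2O (M=94.195): mol = 0.01529; K = 0.03058, O = 0.01529.
Al2O3 (M=101.961): mol = 0.18841; Al = 0.37682, O = 0.56523.
SiO2 (M=60.083): mol = 1.14225; Si = 1.14225, O = 2.28450.
ΣO = 3.04072; factor = 8/ΣO = 2.63096.
Si apfu = 1.14225 × 2.63096 = 3.005.

3.005 Si apfu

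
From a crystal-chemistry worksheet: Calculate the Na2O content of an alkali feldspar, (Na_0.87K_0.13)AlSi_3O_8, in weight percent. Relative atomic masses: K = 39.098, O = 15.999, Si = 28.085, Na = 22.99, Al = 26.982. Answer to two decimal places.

M((Na_0.87K_0.13)AlSi_3O_8) = 264.313 g/mol; M(Na2O) = 61.979 g/mol.
Moles Na2O per formula unit = 0.87 Na ÷ 2 = 0.4350.
Na2O fraction = (0.4350 × 61.979) / 264.313 = 26.961/264.313 = 0.1020.

10.20 wt%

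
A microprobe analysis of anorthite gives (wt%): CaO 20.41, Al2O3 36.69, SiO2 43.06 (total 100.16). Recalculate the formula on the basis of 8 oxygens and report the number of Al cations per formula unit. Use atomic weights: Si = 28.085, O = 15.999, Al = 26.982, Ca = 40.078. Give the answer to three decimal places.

2.001 Al apfu

CaO: 20.41/56.077 = 0.36396 mol → 0.36396 mol Ca, 0.36396 mol O.
Al2O3: 36.69/101.961 = 0.35984 mol → 0.71968 mol Al, 1.07952 mol O.
SiO2: 43.06/60.083 = 0.71668 mol → 0.71668 mol Si, 1.43336 mol O.
Total oxygen = 2.87684 mol. Normalization factor = 8/2.87684 = 2.78083.
Al per 8 O = 0.71968 × 2.78083 = 2.001.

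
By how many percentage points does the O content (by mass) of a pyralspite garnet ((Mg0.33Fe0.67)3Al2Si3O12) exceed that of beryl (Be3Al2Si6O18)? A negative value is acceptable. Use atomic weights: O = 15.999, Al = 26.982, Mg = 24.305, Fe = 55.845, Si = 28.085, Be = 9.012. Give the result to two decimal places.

-12.43 percentage points

First mineral: 191.988 g O in 466.517 g formula = 41.15 wt% O.
Second mineral: 287.982 g O in 537.492 g formula = 53.58 wt% O.
41.15% − 53.58% gives a difference of -12.43 percentage points.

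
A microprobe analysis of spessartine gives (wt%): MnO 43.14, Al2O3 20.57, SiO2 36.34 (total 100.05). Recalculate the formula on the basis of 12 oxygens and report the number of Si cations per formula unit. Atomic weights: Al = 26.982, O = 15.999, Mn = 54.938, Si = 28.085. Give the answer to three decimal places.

2.995 Si apfu

43.14 wt% MnO ÷ 70.937 g/mol = 0.60815 mol, giving 0.60815 Mn and 0.60815 O.
20.57 wt% Al2O3 ÷ 101.961 g/mol = 0.20174 mol, giving 0.40348 Al and 0.60522 O.
36.34 wt% SiO2 ÷ 60.083 g/mol = 0.60483 mol, giving 0.60483 Si and 1.20966 O.
Oxygen sums to 2.42303; scaling by 12/2.42303 = 4.95248 puts the formula on 12 O.
Si: 0.60483 × 4.95248 = 2.995 atoms per formula unit.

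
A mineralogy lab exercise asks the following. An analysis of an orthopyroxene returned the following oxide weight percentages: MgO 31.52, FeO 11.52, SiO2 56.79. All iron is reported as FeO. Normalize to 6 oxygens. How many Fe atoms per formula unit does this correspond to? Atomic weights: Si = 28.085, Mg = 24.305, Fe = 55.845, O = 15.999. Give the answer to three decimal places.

0.340 Fe apfu

MgO: 31.52/40.304 = 0.78206 mol → 0.78206 mol Mg, 0.78206 mol O.
FeO: 11.52/71.844 = 0.16035 mol → 0.16035 mol Fe, 0.16035 mol O.
SiO2: 56.79/60.083 = 0.94519 mol → 0.94519 mol Si, 1.89038 mol O.
Total oxygen = 2.83279 mol. Normalization factor = 6/2.83279 = 2.11805.
Fe per 6 O = 0.16035 × 2.11805 = 0.340.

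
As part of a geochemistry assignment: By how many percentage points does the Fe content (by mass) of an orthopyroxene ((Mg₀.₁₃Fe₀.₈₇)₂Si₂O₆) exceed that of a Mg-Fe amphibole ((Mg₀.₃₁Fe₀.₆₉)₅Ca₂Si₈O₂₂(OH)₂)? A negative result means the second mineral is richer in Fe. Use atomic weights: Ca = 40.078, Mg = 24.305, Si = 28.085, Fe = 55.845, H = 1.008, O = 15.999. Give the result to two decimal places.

17.09 percentage points

First mineral: 97.170 g Fe in 255.654 g formula = 38.01 wt% Fe.
Second mineral: 192.665 g Fe in 921.166 g formula = 20.92 wt% Fe.
38.01% − 20.92% gives a difference of 17.09 percentage points.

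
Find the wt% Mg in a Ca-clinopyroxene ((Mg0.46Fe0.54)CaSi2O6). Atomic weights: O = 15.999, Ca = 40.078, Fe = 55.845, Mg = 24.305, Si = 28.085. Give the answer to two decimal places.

Formula mass = 0.46*24.305 + 0.54*55.845 + 1*40.078 + 2*28.085 + 6*15.999 = 233.579 g/mol, of which 11.180 g is Mg.
So Mg makes up 11.180/233.579 = 0.0479 of the mass, i.e. 4.79%.

4.79 mass %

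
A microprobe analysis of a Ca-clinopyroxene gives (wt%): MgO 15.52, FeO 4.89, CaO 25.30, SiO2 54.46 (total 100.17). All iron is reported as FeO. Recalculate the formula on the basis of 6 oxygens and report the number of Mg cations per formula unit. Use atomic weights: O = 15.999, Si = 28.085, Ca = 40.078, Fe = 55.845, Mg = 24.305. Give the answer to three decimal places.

15.52 wt% MgO ÷ 40.304 g/mol = 0.38507 mol, giving 0.38507 Mg and 0.38507 O.
4.89 wt% FeO ÷ 71.844 g/mol = 0.06806 mol, giving 0.06806 Fe and 0.06806 O.
25.30 wt% CaO ÷ 56.077 g/mol = 0.45117 mol, giving 0.45117 Ca and 0.45117 O.
54.46 wt% SiO2 ÷ 60.083 g/mol = 0.90641 mol, giving 0.90641 Si and 1.81282 O.
Oxygen sums to 2.71712; scaling by 6/2.71712 = 2.20822 puts the formula on 6 O.
Mg: 0.38507 × 2.20822 = 0.850 atoms per formula unit.

0.850 Mg apfu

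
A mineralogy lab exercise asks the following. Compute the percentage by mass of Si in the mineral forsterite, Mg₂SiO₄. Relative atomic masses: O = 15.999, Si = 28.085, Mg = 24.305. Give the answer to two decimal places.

Formula mass = 2*24.305 + 1*28.085 + 4*15.999 = 140.691 g/mol, of which 28.085 g is Si.
So Si makes up 28.085/140.691 = 0.1996 of the mass, i.e. 19.96%.

19.96 wt%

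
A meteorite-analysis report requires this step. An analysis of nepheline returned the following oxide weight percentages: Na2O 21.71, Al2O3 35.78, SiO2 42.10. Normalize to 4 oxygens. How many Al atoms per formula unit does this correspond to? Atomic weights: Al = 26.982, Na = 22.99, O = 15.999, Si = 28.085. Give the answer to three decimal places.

Na2O (M=61.979): mol = 0.35028; Na = 0.70056, O = 0.35028.
Al2O3 (M=101.961): mol = 0.35092; Al = 0.70184, O = 1.05276.
SiO2 (M=60.083): mol = 0.70070; Si = 0.70070, O = 1.40140.
ΣO = 2.80444; factor = 4/ΣO = 1.42631.
Al apfu = 0.70184 × 1.42631 = 1.001.

1.001 Al apfu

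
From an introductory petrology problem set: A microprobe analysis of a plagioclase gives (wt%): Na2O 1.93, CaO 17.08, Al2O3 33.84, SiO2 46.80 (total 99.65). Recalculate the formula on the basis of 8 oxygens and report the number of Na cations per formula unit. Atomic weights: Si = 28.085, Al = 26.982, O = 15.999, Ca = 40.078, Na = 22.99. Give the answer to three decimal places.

Na2O: 1.93/61.979 = 0.03114 mol → 0.06228 mol Na, 0.03114 mol O.
CaO: 17.08/56.077 = 0.30458 mol → 0.30458 mol Ca, 0.30458 mol O.
Al2O3: 33.84/101.961 = 0.33189 mol → 0.66378 mol Al, 0.99567 mol O.
SiO2: 46.80/60.083 = 0.77892 mol → 0.77892 mol Si, 1.55784 mol O.
Total oxygen = 2.88923 mol. Normalization factor = 8/2.88923 = 2.76890.
Na per 8 O = 0.06228 × 2.76890 = 0.172.

0.172 Na apfu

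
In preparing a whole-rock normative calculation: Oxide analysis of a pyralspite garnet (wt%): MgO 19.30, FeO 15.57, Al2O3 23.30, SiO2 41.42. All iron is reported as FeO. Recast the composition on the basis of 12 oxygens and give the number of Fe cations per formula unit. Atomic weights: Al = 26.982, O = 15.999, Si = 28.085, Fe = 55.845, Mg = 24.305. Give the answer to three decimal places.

0.942 Fe apfu

MgO: 19.30/40.304 = 0.47886 mol → 0.47886 mol Mg, 0.47886 mol O.
FeO: 15.57/71.844 = 0.21672 mol → 0.21672 mol Fe, 0.21672 mol O.
Al2O3: 23.30/101.961 = 0.22852 mol → 0.45704 mol Al, 0.68556 mol O.
SiO2: 41.42/60.083 = 0.68938 mol → 0.68938 mol Si, 1.37876 mol O.
Total oxygen = 2.75990 mol. Normalization factor = 12/2.75990 = 4.34798.
Fe per 12 O = 0.21672 × 4.34798 = 0.942.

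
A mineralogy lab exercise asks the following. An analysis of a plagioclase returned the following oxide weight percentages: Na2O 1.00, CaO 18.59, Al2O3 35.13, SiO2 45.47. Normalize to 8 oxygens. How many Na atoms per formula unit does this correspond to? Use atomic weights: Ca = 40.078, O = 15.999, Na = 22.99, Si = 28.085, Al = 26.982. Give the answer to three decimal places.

Na2O (M=61.979): mol = 0.01613; Na = 0.03226, O = 0.01613.
CaO (M=56.077): mol = 0.33151; Ca = 0.33151, O = 0.33151.
Al2O3 (M=101.961): mol = 0.34454; Al = 0.68908, O = 1.03362.
SiO2 (M=60.083): mol = 0.75679; Si = 0.75679, O = 1.51358.
ΣO = 2.89484; factor = 8/ΣO = 2.76354.
Na apfu = 0.03226 × 2.76354 = 0.089.

0.089 Na apfu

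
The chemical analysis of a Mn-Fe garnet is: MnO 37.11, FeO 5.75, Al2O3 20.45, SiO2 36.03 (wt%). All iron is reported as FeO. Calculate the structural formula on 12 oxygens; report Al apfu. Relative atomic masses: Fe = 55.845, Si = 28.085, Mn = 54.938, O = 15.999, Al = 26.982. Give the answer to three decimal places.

2.002 Al apfu

MnO (M=70.937): mol = 0.52314; Mn = 0.52314, O = 0.52314.
FeO (M=71.844): mol = 0.08003; Fe = 0.08003, O = 0.08003.
Al2O3 (M=101.961): mol = 0.20057; Al = 0.40114, O = 0.60171.
SiO2 (M=60.083): mol = 0.59967; Si = 0.59967, O = 1.19934.
ΣO = 2.40422; factor = 12/ΣO = 4.99122.
Al apfu = 0.40114 × 4.99122 = 2.002.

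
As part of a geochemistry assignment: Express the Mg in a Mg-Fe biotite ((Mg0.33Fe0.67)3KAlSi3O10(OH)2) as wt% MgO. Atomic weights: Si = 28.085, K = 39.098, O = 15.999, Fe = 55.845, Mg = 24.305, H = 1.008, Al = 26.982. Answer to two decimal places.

Formula mass = 480.649 g/mol.
0.99 Mg → 0.9900 mol MgO per formula unit; M(MgO) = 40.304, so MgO mass = 39.901 g.
39.901/480.649 × 100 = 8.30 wt%.

8.30 wt%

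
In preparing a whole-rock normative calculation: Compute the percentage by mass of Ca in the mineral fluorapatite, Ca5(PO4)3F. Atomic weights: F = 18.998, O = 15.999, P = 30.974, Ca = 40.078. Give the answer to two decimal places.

39.74 mass %

Formula mass = 5·40.078 + 3·30.974 + 12·15.999 + 1·18.998 = 504.298 g/mol, of which 200.390 g is Ca.
So Ca makes up 200.390/504.298 = 0.3974 of the mass, i.e. 39.74%.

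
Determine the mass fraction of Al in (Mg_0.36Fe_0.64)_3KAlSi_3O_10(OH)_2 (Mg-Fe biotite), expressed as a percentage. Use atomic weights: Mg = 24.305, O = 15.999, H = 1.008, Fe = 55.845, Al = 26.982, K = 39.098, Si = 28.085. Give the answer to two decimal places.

Molar mass of (Mg_0.36Fe_0.64)_3KAlSi_3O_10(OH)_2: 1.08·24.305 + 1.92·55.845 + 1·39.098 + 1·26.982 + 3·28.085 + 12·15.999 + 2·1.008 = 477.811 g/mol.
Mass of Al per formula unit: 1 × 26.982 = 26.982 g.
Weight fraction Al = 26.982 / 477.811 = 0.0565.

5.65 mass %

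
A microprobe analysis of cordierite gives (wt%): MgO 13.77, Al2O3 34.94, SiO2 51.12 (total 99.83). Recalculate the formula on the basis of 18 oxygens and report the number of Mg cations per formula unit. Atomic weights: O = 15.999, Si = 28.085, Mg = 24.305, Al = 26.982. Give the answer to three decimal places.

2.002 Mg apfu

MgO (M=40.304): mol = 0.34165; Mg = 0.34165, O = 0.34165.
Al2O3 (M=101.961): mol = 0.34268; Al = 0.68536, O = 1.02804.
SiO2 (M=60.083): mol = 0.85082; Si = 0.85082, O = 1.70164.
ΣO = 3.07133; factor = 18/ΣO = 5.86065.
Mg apfu = 0.34165 × 5.86065 = 2.002.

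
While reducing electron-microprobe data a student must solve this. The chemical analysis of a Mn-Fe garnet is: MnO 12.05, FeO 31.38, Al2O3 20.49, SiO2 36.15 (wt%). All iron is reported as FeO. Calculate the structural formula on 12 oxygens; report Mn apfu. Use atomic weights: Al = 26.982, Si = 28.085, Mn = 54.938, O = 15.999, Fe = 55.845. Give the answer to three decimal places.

0.845 Mn apfu

12.05 wt% MnO ÷ 70.937 g/mol = 0.16987 mol, giving 0.16987 Mn and 0.16987 O.
31.38 wt% FeO ÷ 71.844 g/mol = 0.43678 mol, giving 0.43678 Fe and 0.43678 O.
20.49 wt% Al2O3 ÷ 101.961 g/mol = 0.20096 mol, giving 0.40192 Al and 0.60288 O.
36.15 wt% SiO2 ÷ 60.083 g/mol = 0.60167 mol, giving 0.60167 Si and 1.20334 O.
Oxygen sums to 2.41287; scaling by 12/2.41287 = 4.97333 puts the formula on 12 O.
Mn: 0.16987 × 4.97333 = 0.845 atoms per formula unit.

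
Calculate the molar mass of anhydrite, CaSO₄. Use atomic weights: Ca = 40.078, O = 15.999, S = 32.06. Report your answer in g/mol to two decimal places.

Ca: 1 × 40.078 = 40.0780
S: 1 × 32.06 = 32.0600
O: 4 × 15.999 = 63.9960
Summing the contributions gives the formula mass.

136.13 g/mol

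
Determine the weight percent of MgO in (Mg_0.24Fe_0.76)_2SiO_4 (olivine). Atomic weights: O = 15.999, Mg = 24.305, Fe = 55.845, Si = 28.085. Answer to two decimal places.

10.26 wt%

Molar mass of (Mg_0.24Fe_0.76)_2SiO_4 = 0.48*24.305 + 1.52*55.845 + 1*28.085 + 4*15.999 = 188.632 g/mol.
Each formula unit contains 0.48 Mg, equivalent to 0.48/1 = 0.4800 mol MgO.
M(MgO) = 1×24.305 + 1×15.999 = 40.304 g/mol.
Mass of MgO per formula unit = 0.4800 × 40.304 = 19.346 g.
MgO wt% = 19.346 / 188.632 × 100 = 10.26%.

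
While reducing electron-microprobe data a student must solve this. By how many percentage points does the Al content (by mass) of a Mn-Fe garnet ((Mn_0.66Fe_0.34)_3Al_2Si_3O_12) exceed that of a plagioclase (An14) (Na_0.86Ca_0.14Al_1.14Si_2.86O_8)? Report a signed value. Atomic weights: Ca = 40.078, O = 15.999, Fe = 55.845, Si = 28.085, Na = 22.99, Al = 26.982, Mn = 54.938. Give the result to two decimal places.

-0.75 percentage points

First mineral: 53.964 g Al in 495.946 g formula = 10.88 wt% Al.
Second mineral: 30.759 g Al in 264.457 g formula = 11.63 wt% Al.
10.88% − 11.63% gives a difference of -0.75 percentage points.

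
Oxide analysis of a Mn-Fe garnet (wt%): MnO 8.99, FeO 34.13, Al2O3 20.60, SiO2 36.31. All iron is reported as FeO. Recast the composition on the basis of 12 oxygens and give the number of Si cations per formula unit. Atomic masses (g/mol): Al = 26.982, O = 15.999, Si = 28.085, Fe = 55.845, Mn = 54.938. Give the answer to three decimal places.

MnO (M=70.937): mol = 0.12673; Mn = 0.12673, O = 0.12673.
FeO (M=71.844): mol = 0.47506; Fe = 0.47506, O = 0.47506.
Al2O3 (M=101.961): mol = 0.20204; Al = 0.40408, O = 0.60612.
SiO2 (M=60.083): mol = 0.60433; Si = 0.60433, O = 1.20866.
ΣO = 2.41657; factor = 12/ΣO = 4.96572.
Si apfu = 0.60433 × 4.96572 = 3.001.

3.001 Si apfu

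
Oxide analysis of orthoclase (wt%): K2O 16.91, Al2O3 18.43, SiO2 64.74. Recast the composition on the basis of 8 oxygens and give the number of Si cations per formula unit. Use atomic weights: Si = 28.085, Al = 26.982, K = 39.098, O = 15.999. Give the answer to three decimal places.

16.91 wt% K2O ÷ 94.195 g/mol = 0.17952 mol, giving 0.35904 K and 0.17952 O.
18.43 wt% Al2O3 ÷ 101.961 g/mol = 0.18076 mol, giving 0.36152 Al and 0.54228 O.
64.74 wt% SiO2 ÷ 60.083 g/mol = 1.07751 mol, giving 1.07751 Si and 2.15502 O.
Oxygen sums to 2.87682; scaling by 8/2.87682 = 2.78085 puts the formula on 8 O.
Si: 1.07751 × 2.78085 = 2.996 atoms per formula unit.

2.996 Si apfu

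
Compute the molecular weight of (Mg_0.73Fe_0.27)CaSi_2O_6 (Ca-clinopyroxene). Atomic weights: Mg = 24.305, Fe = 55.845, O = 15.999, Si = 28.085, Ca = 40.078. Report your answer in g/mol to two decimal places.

225.06 g/mol

M = 0.73(24.305) + 0.27(55.845) + 1(40.078) + 2(28.085) + 6(15.999)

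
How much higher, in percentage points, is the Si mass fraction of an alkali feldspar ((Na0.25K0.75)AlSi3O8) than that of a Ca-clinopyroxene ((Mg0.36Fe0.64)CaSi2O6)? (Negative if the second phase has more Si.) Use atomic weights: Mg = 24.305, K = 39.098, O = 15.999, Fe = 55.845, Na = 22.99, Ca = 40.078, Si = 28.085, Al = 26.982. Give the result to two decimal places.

Si in (Na0.25K0.75)AlSi3O8: molar mass 274.300 g/mol; 3×28.085 = 84.255 g → 30.72 wt%.
Si in (Mg0.36Fe0.64)CaSi2O6: molar mass 236.733 g/mol; 2×28.085 = 56.170 g → 23.73 wt%.
Difference = 30.72 − 23.73 = 6.99 percentage points.

6.99 percentage points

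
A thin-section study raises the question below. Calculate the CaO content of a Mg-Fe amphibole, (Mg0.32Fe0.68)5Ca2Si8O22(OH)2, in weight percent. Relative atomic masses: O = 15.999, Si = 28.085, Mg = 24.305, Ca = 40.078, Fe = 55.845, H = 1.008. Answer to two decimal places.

12.20 wt%

Formula mass = 919.589 g/mol.
2 Ca → 2.0000 mol CaO per formula unit; M(CaO) = 56.077, so CaO mass = 112.154 g.
112.154/919.589 × 100 = 12.20 wt%.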